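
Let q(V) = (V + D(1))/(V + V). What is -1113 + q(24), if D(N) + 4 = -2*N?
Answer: -8901/8 ≈ -1112.6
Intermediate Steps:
D(N) = -4 - 2*N
q(V) = (-6 + V)/(2*V) (q(V) = (V + (-4 - 2*1))/(V + V) = (V + (-4 - 2))/((2*V)) = (V - 6)*(1/(2*V)) = (-6 + V)*(1/(2*V)) = (-6 + V)/(2*V))
-1113 + q(24) = -1113 + (½)*(-6 + 24)/24 = -1113 + (½)*(1/24)*18 = -1113 + 3/8 = -8901/8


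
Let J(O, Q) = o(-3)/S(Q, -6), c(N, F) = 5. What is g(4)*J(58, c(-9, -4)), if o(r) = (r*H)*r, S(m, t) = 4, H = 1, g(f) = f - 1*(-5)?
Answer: 81/4 ≈ 20.250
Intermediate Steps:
g(f) = 5 + f (g(f) = f + 5 = 5 + f)
o(r) = r**2 (o(r) = (r*1)*r = r*r = r**2)
J(O, Q) = 9/4 (J(O, Q) = (-3)**2/4 = 9*(1/4) = 9/4)
g(4)*J(58, c(-9, -4)) = (5 + 4)*(9/4) = 9*(9/4) = 81/4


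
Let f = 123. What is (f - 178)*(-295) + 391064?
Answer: 407289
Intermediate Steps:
(f - 178)*(-295) + 391064 = (123 - 178)*(-295) + 391064 = -55*(-295) + 391064 = 16225 + 391064 = 407289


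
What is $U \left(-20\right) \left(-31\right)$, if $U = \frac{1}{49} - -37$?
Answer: $\frac{1124680}{49} \approx 22953.0$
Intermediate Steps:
$U = \frac{1814}{49}$ ($U = \frac{1}{49} + 37 = \frac{1814}{49} \approx 37.02$)
$U \left(-20\right) \left(-31\right) = \frac{1814}{49} \left(-20\right) \left(-31\right) = \left(- \frac{36280}{49}\right) \left(-31\right) = \frac{1124680}{49}$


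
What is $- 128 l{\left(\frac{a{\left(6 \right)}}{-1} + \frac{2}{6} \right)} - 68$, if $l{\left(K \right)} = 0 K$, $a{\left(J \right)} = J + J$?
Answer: $-68$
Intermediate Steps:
$a{\left(J \right)} = 2 J$
$l{\left(K \right)} = 0$
$- 128 l{\left(\frac{a{\left(6 \right)}}{-1} + \frac{2}{6} \right)} - 68 = \left(-128\right) 0 - 68 = 0 - 68 = -68$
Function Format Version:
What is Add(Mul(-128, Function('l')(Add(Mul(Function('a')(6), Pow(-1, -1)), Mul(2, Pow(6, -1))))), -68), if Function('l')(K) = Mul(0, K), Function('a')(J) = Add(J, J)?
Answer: -68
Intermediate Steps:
Function('a')(J) = Mul(2, J)
Function('l')(K) = 0
Add(Mul(-128, Function('l')(Add(Mul(Function('a')(6), Pow(-1, -1)), Mul(2, Pow(6, -1))))), -68) = Add(Mul(-128, 0), -68) = Add(0, -68) = -68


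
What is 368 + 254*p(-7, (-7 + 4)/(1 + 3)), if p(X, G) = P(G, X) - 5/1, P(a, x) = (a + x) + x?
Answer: -9297/2 ≈ -4648.5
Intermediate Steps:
P(a, x) = a + 2*x
p(X, G) = -5 + G + 2*X (p(X, G) = (G + 2*X) - 5/1 = (G + 2*X) - 5 = -5 + G + 2*X)
368 + 254*p(-7, (-7 + 4)/(1 + 3)) = 368 + 254*(-5 + (-7 + 4)/(1 + 3) + 2*(-7)) = 368 + 254*(-5 - 3/4 - 14) = 368 + 254*(-5 - 3*¼ - 14) = 368 + 254*(-5 - ¾ - 14) = 368 + 254*(-79/4) = 368 - 10033/2 = -9297/2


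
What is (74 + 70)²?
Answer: 20736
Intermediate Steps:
(74 + 70)² = 144² = 20736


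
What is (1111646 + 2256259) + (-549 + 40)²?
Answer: 3626986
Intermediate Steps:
(1111646 + 2256259) + (-549 + 40)² = 3367905 + (-509)² = 3367905 + 259081 = 3626986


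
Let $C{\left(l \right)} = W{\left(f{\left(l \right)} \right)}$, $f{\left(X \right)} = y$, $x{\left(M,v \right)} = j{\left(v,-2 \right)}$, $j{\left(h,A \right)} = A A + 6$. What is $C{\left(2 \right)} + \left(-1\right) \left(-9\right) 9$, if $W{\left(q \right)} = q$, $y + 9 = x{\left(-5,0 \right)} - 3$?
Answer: $79$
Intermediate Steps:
$j{\left(h,A \right)} = 6 + A^{2}$ ($j{\left(h,A \right)} = A^{2} + 6 = 6 + A^{2}$)
$x{\left(M,v \right)} = 10$ ($x{\left(M,v \right)} = 6 + \left(-2\right)^{2} = 6 + 4 = 10$)
$y = -2$ ($y = -9 + \left(10 - 3\right) = -9 + 7 = -2$)
$f{\left(X \right)} = -2$
$C{\left(l \right)} = -2$
$C{\left(2 \right)} + \left(-1\right) \left(-9\right) 9 = -2 + \left(-1\right) \left(-9\right) 9 = -2 + 9 \cdot 9 = -2 + 81 = 79$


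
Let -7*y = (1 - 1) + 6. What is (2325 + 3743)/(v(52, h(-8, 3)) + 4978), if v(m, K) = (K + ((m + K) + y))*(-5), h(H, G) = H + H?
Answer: 10619/8544 ≈ 1.2429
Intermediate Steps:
y = -6/7 (y = -((1 - 1) + 6)/7 = -(0 + 6)/7 = -1/7*6 = -6/7 ≈ -0.85714)
h(H, G) = 2*H
v(m, K) = 30/7 - 10*K - 5*m (v(m, K) = (K + ((m + K) - 6/7))*(-5) = (K + ((K + m) - 6/7))*(-5) = (K + (-6/7 + K + m))*(-5) = (-6/7 + m + 2*K)*(-5) = 30/7 - 10*K - 5*m)
(2325 + 3743)/(v(52, h(-8, 3)) + 4978) = (2325 + 3743)/((30/7 - 20*(-8) - 5*52) + 4978) = 6068/((30/7 - 10*(-16) - 260) + 4978) = 6068/((30/7 + 160 - 260) + 4978) = 6068/(-670/7 + 4978) = 6068/(34176/7) = 6068*(7/34176) = 10619/8544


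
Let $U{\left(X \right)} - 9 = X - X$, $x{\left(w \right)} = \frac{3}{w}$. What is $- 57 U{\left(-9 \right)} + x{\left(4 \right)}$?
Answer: $- \frac{2049}{4} \approx -512.25$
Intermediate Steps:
$U{\left(X \right)} = 9$ ($U{\left(X \right)} = 9 + \left(X - X\right) = 9 + 0 = 9$)
$- 57 U{\left(-9 \right)} + x{\left(4 \right)} = \left(-57\right) 9 + \frac{3}{4} = -513 + 3 \cdot \frac{1}{4} = -513 + \frac{3}{4} = - \frac{2049}{4}$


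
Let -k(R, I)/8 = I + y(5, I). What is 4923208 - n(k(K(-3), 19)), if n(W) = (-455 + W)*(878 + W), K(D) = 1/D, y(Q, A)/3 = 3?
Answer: 5367274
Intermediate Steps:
y(Q, A) = 9 (y(Q, A) = 3*3 = 9)
k(R, I) = -72 - 8*I (k(R, I) = -8*(I + 9) = -8*(9 + I) = -72 - 8*I)
4923208 - n(k(K(-3), 19)) = 4923208 - (-399490 + (-72 - 8*19)² + 423*(-72 - 8*19)) = 4923208 - (-399490 + (-72 - 152)² + 423*(-72 - 152)) = 4923208 - (-399490 + (-224)² + 423*(-224)) = 4923208 - (-399490 + 50176 - 94752) = 4923208 - 1*(-444066) = 4923208 + 444066 = 5367274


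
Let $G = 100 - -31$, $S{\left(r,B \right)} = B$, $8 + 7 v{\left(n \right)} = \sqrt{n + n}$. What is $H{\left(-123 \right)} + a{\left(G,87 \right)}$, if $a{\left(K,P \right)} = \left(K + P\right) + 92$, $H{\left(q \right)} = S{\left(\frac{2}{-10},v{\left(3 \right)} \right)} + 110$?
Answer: $\frac{2932}{7} + \frac{\sqrt{6}}{7} \approx 419.21$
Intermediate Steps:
$v{\left(n \right)} = - \frac{8}{7} + \frac{\sqrt{2} \sqrt{n}}{7}$ ($v{\left(n \right)} = - \frac{8}{7} + \frac{\sqrt{n + n}}{7} = - \frac{8}{7} + \frac{\sqrt{2 n}}{7} = - \frac{8}{7} + \frac{\sqrt{2} \sqrt{n}}{7}$)
$G = 131$ ($G = 100 + 31 = 131$)
$H{\left(q \right)} = \frac{762}{7} + \frac{\sqrt{6}}{7}$ ($H{\left(q \right)} = \left(- \frac{8}{7} + \frac{\sqrt{2} \sqrt{3}}{7}\right) + 110 = \left(- \frac{8}{7} + \frac{\sqrt{6}}{7}\right) + 110 = \frac{762}{7} + \frac{\sqrt{6}}{7}$)
$a{\left(K,P \right)} = 92 + K + P$
$H{\left(-123 \right)} + a{\left(G,87 \right)} = \left(\frac{762}{7} + \frac{\sqrt{6}}{7}\right) + \left(92 + 131 + 87\right) = \left(\frac{762}{7} + \frac{\sqrt{6}}{7}\right) + 310 = \frac{2932}{7} + \frac{\sqrt{6}}{7}$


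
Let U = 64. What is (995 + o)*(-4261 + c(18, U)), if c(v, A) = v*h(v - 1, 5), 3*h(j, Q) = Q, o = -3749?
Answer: 11652174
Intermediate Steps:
h(j, Q) = Q/3
c(v, A) = 5*v/3 (c(v, A) = v*((1/3)*5) = v*(5/3) = 5*v/3)
(995 + o)*(-4261 + c(18, U)) = (995 - 3749)*(-4261 + (5/3)*18) = -2754*(-4261 + 30) = -2754*(-4231) = 11652174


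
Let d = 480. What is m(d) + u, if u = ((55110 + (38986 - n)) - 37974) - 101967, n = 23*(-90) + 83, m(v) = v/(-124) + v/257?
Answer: -349432646/7967 ≈ -43860.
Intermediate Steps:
m(v) = -133*v/31868 (m(v) = v*(-1/124) + v*(1/257) = -v/124 + v/257 = -133*v/31868)
n = -1987 (n = -2070 + 83 = -1987)
u = -43858 (u = ((55110 + (38986 - 1*(-1987))) - 37974) - 101967 = ((55110 + (38986 + 1987)) - 37974) - 101967 = ((55110 + 40973) - 37974) - 101967 = (96083 - 37974) - 101967 = 58109 - 101967 = -43858)
m(d) + u = -133/31868*480 - 43858 = -15960/7967 - 43858 = -349432646/7967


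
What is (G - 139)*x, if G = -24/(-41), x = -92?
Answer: 522100/41 ≈ 12734.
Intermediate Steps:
G = 24/41 (G = -24*(-1/41) = 24/41 ≈ 0.58537)
(G - 139)*x = (24/41 - 139)*(-92) = -5675/41*(-92) = 522100/41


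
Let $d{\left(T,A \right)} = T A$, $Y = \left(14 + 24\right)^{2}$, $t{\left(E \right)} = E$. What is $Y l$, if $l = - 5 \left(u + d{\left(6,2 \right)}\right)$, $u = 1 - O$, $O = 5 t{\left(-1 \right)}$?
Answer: $-129960$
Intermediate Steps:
$Y = 1444$ ($Y = 38^{2} = 1444$)
$O = -5$ ($O = 5 \left(-1\right) = -5$)
$u = 6$ ($u = 1 - -5 = 1 + 5 = 6$)
$d{\left(T,A \right)} = A T$
$l = -90$ ($l = - 5 \left(6 + 2 \cdot 6\right) = - 5 \left(6 + 12\right) = \left(-5\right) 18 = -90$)
$Y l = 1444 \left(-90\right) = -129960$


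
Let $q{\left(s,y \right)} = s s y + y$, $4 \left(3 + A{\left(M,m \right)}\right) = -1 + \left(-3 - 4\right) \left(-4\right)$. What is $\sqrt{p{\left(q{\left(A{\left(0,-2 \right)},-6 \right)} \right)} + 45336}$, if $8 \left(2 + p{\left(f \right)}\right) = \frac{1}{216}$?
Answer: $\frac{\sqrt{235011459}}{72} \approx 212.92$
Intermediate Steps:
$A{\left(M,m \right)} = \frac{15}{4}$ ($A{\left(M,m \right)} = -3 + \frac{-1 + \left(-3 - 4\right) \left(-4\right)}{4} = -3 + \frac{-1 - -28}{4} = -3 + \frac{-1 + 28}{4} = -3 + \frac{1}{4} \cdot 27 = -3 + \frac{27}{4} = \frac{15}{4}$)
$q{\left(s,y \right)} = y + y s^{2}$ ($q{\left(s,y \right)} = s^{2} y + y = y s^{2} + y = y + y s^{2}$)
$p{\left(f \right)} = - \frac{3455}{1728}$ ($p{\left(f \right)} = -2 + \frac{1}{8 \cdot 216} = -2 + \frac{1}{8} \cdot \frac{1}{216} = -2 + \frac{1}{1728} = - \frac{3455}{1728}$)
$\sqrt{p{\left(q{\left(A{\left(0,-2 \right)},-6 \right)} \right)} + 45336} = \sqrt{- \frac{3455}{1728} + 45336} = \sqrt{\frac{78337153}{1728}} = \frac{\sqrt{235011459}}{72}$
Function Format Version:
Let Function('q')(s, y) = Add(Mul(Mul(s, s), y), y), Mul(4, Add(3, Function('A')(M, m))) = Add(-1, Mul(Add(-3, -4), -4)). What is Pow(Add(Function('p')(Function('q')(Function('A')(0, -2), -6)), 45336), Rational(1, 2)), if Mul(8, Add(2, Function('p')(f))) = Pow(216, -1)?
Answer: Mul(Rational(1, 72), Pow(235011459, Rational(1, 2))) ≈ 212.92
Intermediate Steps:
Function('A')(M, m) = Rational(15, 4) (Function('A')(M, m) = Add(-3, Mul(Rational(1, 4), Add(-1, Mul(Add(-3, -4), -4)))) = Add(-3, Mul(Rational(1, 4), Add(-1, Mul(-7, -4)))) = Add(-3, Mul(Rational(1, 4), Add(-1, 28))) = Add(-3, Mul(Rational(1, 4), 27)) = Add(-3, Rational(27, 4)) = Rational(15, 4))
Function('q')(s, y) = Add(y, Mul(y, Pow(s, 2))) (Function('q')(s, y) = Add(Mul(Pow(s, 2), y), y) = Add(Mul(y, Pow(s, 2)), y) = Add(y, Mul(y, Pow(s, 2))))
Function('p')(f) = Rational(-3455, 1728) (Function('p')(f) = Add(-2, Mul(Rational(1, 8), Pow(216, -1))) = Add(-2, Mul(Rational(1, 8), Rational(1, 216))) = Add(-2, Rational(1, 1728)) = Rational(-3455, 1728))
Pow(Add(Function('p')(Function('q')(Function('A')(0, -2), -6)), 45336), Rational(1, 2)) = Pow(Add(Rational(-3455, 1728), 45336), Rational(1, 2)) = Pow(Rational(78337153, 1728), Rational(1, 2)) = Mul(Rational(1, 72), Pow(235011459, Rational(1, 2)))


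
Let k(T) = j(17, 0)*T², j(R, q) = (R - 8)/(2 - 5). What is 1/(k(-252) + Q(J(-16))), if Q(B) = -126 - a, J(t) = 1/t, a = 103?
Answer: -1/190741 ≈ -5.2427e-6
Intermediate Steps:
j(R, q) = 8/3 - R/3 (j(R, q) = (-8 + R)/(-3) = (-8 + R)*(-⅓) = 8/3 - R/3)
Q(B) = -229 (Q(B) = -126 - 1*103 = -126 - 103 = -229)
k(T) = -3*T² (k(T) = (8/3 - ⅓*17)*T² = (8/3 - 17/3)*T² = -3*T²)
1/(k(-252) + Q(J(-16))) = 1/(-3*(-252)² - 229) = 1/(-3*63504 - 229) = 1/(-190512 - 229) = 1/(-190741) = -1/190741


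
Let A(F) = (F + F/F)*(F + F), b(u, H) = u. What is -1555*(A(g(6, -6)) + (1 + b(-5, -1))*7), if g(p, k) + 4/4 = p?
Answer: -49760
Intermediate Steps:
g(p, k) = -1 + p
A(F) = 2*F*(1 + F) (A(F) = (F + 1)*(2*F) = (1 + F)*(2*F) = 2*F*(1 + F))
-1555*(A(g(6, -6)) + (1 + b(-5, -1))*7) = -1555*(2*(-1 + 6)*(1 + (-1 + 6)) + (1 - 5)*7) = -1555*(2*5*(1 + 5) - 4*7) = -1555*(2*5*6 - 28) = -1555*(60 - 28) = -1555*32 = -49760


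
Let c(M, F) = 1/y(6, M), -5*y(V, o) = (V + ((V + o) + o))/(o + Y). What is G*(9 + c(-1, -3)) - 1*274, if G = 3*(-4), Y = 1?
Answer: -382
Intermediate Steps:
y(V, o) = -(2*V + 2*o)/(5*(1 + o)) (y(V, o) = -(V + ((V + o) + o))/(5*(o + 1)) = -(V + (V + 2*o))/(5*(1 + o)) = -(2*V + 2*o)/(5*(1 + o)))
G = -12
c(M, F) = 5*(1 + M)/(2*(-6 - M)) (c(M, F) = 1/(2*(-1*6 - M)/(5*(1 + M))) = 1/(2*(-6 - M)/(5*(1 + M))) = 1*(5*(1 + M)/(2*(-6 - M))) = 5*(1 + M)/(2*(-6 - M)))
G*(9 + c(-1, -3)) - 1*274 = -12*(9 + 5*(-1 - 1*(-1))/(2*(6 - 1))) - 1*274 = -12*(9 + (5/2)*(-1 + 1)/5) - 274 = -12*(9 + (5/2)*(⅕)*0) - 274 = -12*(9 + 0) - 274 = -12*9 - 274 = -108 - 274 = -382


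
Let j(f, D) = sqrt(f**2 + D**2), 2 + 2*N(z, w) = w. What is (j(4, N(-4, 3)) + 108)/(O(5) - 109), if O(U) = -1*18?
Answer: -108/127 - sqrt(65)/254 ≈ -0.88213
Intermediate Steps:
N(z, w) = -1 + w/2
j(f, D) = sqrt(D**2 + f**2)
O(U) = -18
(j(4, N(-4, 3)) + 108)/(O(5) - 109) = (sqrt((-1 + (1/2)*3)**2 + 4**2) + 108)/(-18 - 109) = (sqrt((-1 + 3/2)**2 + 16) + 108)/(-127) = (sqrt((1/2)**2 + 16) + 108)*(-1/127) = (sqrt(1/4 + 16) + 108)*(-1/127) = (sqrt(65/4) + 108)*(-1/127) = (sqrt(65)/2 + 108)*(-1/127) = (108 + sqrt(65)/2)*(-1/127) = -108/127 - sqrt(65)/254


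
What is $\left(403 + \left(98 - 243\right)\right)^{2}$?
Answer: $66564$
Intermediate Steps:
$\left(403 + \left(98 - 243\right)\right)^{2} = \left(403 - 145\right)^{2} = 258^{2} = 66564$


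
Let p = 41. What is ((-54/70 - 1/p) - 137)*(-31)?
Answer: 6129847/1435 ≈ 4271.7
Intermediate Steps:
((-54/70 - 1/p) - 137)*(-31) = ((-54/70 - 1/41) - 137)*(-31) = ((-54*1/70 - 1*1/41) - 137)*(-31) = ((-27/35 - 1/41) - 137)*(-31) = (-1142/1435 - 137)*(-31) = -197737/1435*(-31) = 6129847/1435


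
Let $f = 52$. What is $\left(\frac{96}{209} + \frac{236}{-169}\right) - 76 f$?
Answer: $- \frac{139621692}{35321} \approx -3952.9$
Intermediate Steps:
$\left(\frac{96}{209} + \frac{236}{-169}\right) - 76 f = \left(\frac{96}{209} + \frac{236}{-169}\right) - 3952 = \left(96 \cdot \frac{1}{209} + 236 \left(- \frac{1}{169}\right)\right) - 3952 = \left(\frac{96}{209} - \frac{236}{169}\right) - 3952 = - \frac{33100}{35321} - 3952 = - \frac{139621692}{35321}$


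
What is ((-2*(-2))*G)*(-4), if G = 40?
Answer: -640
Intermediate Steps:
((-2*(-2))*G)*(-4) = (-2*(-2)*40)*(-4) = (4*40)*(-4) = 160*(-4) = -640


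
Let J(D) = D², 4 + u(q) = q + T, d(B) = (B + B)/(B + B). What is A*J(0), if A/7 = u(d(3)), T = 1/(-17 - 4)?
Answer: 0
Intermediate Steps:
T = -1/21 (T = 1/(-21) = -1/21 ≈ -0.047619)
d(B) = 1 (d(B) = (2*B)/((2*B)) = (2*B)*(1/(2*B)) = 1)
u(q) = -85/21 + q (u(q) = -4 + (q - 1/21) = -4 + (-1/21 + q) = -85/21 + q)
A = -64/3 (A = 7*(-85/21 + 1) = 7*(-64/21) = -64/3 ≈ -21.333)
A*J(0) = -64/3*0² = -64/3*0 = 0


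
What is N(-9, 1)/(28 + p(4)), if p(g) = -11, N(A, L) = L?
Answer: 1/17 ≈ 0.058824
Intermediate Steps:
N(-9, 1)/(28 + p(4)) = 1/(28 - 11) = 1/17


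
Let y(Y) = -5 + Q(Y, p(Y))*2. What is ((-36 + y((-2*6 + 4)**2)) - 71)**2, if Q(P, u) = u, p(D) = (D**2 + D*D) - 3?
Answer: 264582756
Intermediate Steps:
p(D) = -3 + 2*D**2 (p(D) = (D**2 + D**2) - 3 = 2*D**2 - 3 = -3 + 2*D**2)
y(Y) = -11 + 4*Y**2 (y(Y) = -5 + (-3 + 2*Y**2)*2 = -5 + (-6 + 4*Y**2) = -11 + 4*Y**2)
((-36 + y((-2*6 + 4)**2)) - 71)**2 = ((-36 + (-11 + 4*((-2*6 + 4)**2)**2)) - 71)**2 = ((-36 + (-11 + 4*((-12 + 4)**2)**2)) - 71)**2 = ((-36 + (-11 + 4*((-8)**2)**2)) - 71)**2 = ((-36 + (-11 + 4*64**2)) - 71)**2 = ((-36 + (-11 + 4*4096)) - 71)**2 = ((-36 + (-11 + 16384)) - 71)**2 = ((-36 + 16373) - 71)**2 = (16337 - 71)**2 = 16266**2 = 264582756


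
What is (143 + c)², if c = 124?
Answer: 71289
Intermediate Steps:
(143 + c)² = (143 + 124)² = 267² = 71289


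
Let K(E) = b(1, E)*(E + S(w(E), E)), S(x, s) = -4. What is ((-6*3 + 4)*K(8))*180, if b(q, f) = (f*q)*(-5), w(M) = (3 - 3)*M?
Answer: 403200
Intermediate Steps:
w(M) = 0 (w(M) = 0*M = 0)
b(q, f) = -5*f*q
K(E) = -5*E*(-4 + E) (K(E) = (-5*E*1)*(E - 4) = (-5*E)*(-4 + E) = -5*E*(-4 + E))
((-6*3 + 4)*K(8))*180 = ((-6*3 + 4)*(5*8*(4 - 1*8)))*180 = ((-18 + 4)*(5*8*(4 - 8)))*180 = -70*8*(-4)*180 = -14*(-160)*180 = 2240*180 = 403200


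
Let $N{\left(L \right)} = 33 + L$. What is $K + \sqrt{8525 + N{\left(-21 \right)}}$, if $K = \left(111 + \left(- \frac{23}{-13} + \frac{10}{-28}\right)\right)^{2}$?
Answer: $\frac{418570681}{33124} + \sqrt{8537} \approx 12729.0$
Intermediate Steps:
$K = \frac{418570681}{33124}$ ($K = \left(111 + \left(\left(-23\right) \left(- \frac{1}{13}\right) + 10 \left(- \frac{1}{28}\right)\right)\right)^{2} = \left(111 + \left(\frac{23}{13} - \frac{5}{14}\right)\right)^{2} = \left(111 + \frac{257}{182}\right)^{2} = \left(\frac{20459}{182}\right)^{2} = \frac{418570681}{33124} \approx 12636.0$)
$K + \sqrt{8525 + N{\left(-21 \right)}} = \frac{418570681}{33124} + \sqrt{8525 + \left(33 - 21\right)} = \frac{418570681}{33124} + \sqrt{8525 + 12} = \frac{418570681}{33124} + \sqrt{8537}$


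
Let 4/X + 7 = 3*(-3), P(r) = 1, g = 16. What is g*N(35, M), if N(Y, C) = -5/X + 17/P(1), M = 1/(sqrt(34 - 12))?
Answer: 592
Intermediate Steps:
X = -1/4 (X = 4/(-7 + 3*(-3)) = 4/(-7 - 9) = 4/(-16) = 4*(-1/16) = -1/4 ≈ -0.25000)
M = sqrt(22)/22 (M = 1/(sqrt(22)) = sqrt(22)/22 ≈ 0.21320)
N(Y, C) = 37 (N(Y, C) = -5/(-1/4) + 17/1 = -5*(-4) + 17*1 = 20 + 17 = 37)
g*N(35, M) = 16*37 = 592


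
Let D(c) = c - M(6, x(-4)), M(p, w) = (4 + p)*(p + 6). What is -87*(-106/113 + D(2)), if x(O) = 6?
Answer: 1169280/113 ≈ 10348.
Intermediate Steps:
M(p, w) = (4 + p)*(6 + p)
D(c) = -120 + c (D(c) = c - (24 + 6² + 10*6) = c - (24 + 36 + 60) = c - 1*120 = c - 120 = -120 + c)
-87*(-106/113 + D(2)) = -87*(-106/113 + (-120 + 2)) = -87*(-106*1/113 - 118) = -87*(-106/113 - 118) = -87*(-13440/113) = 1169280/113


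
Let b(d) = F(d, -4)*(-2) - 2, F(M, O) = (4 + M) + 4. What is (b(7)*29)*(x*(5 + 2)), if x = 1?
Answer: -6496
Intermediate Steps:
F(M, O) = 8 + M
b(d) = -18 - 2*d (b(d) = (8 + d)*(-2) - 2 = (-16 - 2*d) - 2 = -18 - 2*d)
(b(7)*29)*(x*(5 + 2)) = ((-18 - 2*7)*29)*(1*(5 + 2)) = ((-18 - 14)*29)*(1*7) = -32*29*7 = -928*7 = -6496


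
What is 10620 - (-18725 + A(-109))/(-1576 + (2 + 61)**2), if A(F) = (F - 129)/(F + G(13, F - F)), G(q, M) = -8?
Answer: 2975588807/279981 ≈ 10628.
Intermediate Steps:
A(F) = (-129 + F)/(-8 + F) (A(F) = (F - 129)/(F - 8) = (-129 + F)/(-8 + F))
10620 - (-18725 + A(-109))/(-1576 + (2 + 61)**2) = 10620 - (-18725 + (-129 - 109)/(-8 - 109))/(-1576 + (2 + 61)**2) = 10620 - (-18725 - 238/(-117))/(-1576 + 63**2) = 10620 - (-18725 - 1/117*(-238))/(-1576 + 3969) = 10620 - (-18725 + 238/117)/2393 = 10620 - (-2190587)/(117*2393) = 10620 - 1*(-2190587/279981) = 10620 + 2190587/279981 = 2975588807/279981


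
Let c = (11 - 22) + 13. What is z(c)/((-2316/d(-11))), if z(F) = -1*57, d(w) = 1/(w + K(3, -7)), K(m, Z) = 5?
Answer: -19/4632 ≈ -0.0041019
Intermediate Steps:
c = 2 (c = -11 + 13 = 2)
d(w) = 1/(5 + w) (d(w) = 1/(w + 5) = 1/(5 + w))
z(F) = -57
z(c)/((-2316/d(-11))) = -57*(-1/(2316*(5 - 11))) = -57/((-2316/(1/(-6)))) = -57/((-2316/(-⅙))) = -57/((-2316*(-6))) = -57/13896 = -57*1/13896 = -19/4632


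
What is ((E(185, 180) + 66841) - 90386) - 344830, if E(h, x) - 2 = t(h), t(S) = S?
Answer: -368188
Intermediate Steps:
E(h, x) = 2 + h
((E(185, 180) + 66841) - 90386) - 344830 = (((2 + 185) + 66841) - 90386) - 344830 = ((187 + 66841) - 90386) - 344830 = (67028 - 90386) - 344830 = -23358 - 344830 = -368188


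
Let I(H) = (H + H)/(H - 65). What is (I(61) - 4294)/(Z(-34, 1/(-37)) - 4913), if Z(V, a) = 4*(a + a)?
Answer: 320013/363578 ≈ 0.88018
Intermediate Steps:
Z(V, a) = 8*a (Z(V, a) = 4*(2*a) = 8*a)
I(H) = 2*H/(-65 + H) (I(H) = (2*H)/(-65 + H) = 2*H/(-65 + H))
(I(61) - 4294)/(Z(-34, 1/(-37)) - 4913) = (2*61/(-65 + 61) - 4294)/(8/(-37) - 4913) = (2*61/(-4) - 4294)/(8*(-1/37) - 4913) = (2*61*(-1/4) - 4294)/(-8/37 - 4913) = (-61/2 - 4294)/(-181789/37) = -8649/2*(-37/181789) = 320013/363578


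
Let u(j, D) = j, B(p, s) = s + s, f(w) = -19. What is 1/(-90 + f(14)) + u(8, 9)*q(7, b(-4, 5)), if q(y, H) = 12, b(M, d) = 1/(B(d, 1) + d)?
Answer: 10463/109 ≈ 95.991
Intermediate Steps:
B(p, s) = 2*s
b(M, d) = 1/(2 + d) (b(M, d) = 1/(2*1 + d) = 1/(2 + d))
1/(-90 + f(14)) + u(8, 9)*q(7, b(-4, 5)) = 1/(-90 - 19) + 8*12 = 1/(-109) + 96 = -1/109 + 96 = 10463/109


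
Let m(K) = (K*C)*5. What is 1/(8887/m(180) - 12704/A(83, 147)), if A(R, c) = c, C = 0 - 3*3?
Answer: -396900/34736263 ≈ -0.011426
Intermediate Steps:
C = -9 (C = 0 - 9 = -9)
m(K) = -45*K (m(K) = (K*(-9))*5 = -9*K*5 = -45*K)
1/(8887/m(180) - 12704/A(83, 147)) = 1/(8887/((-45*180)) - 12704/147) = 1/(8887/(-8100) - 12704*1/147) = 1/(8887*(-1/8100) - 12704/147) = 1/(-8887/8100 - 12704/147) = 1/(-34736263/396900) = -396900/34736263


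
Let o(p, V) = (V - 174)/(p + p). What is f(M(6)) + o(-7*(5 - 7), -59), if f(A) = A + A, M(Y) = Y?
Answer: 103/28 ≈ 3.6786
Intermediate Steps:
o(p, V) = (-174 + V)/(2*p) (o(p, V) = (-174 + V)/((2*p)) = (-174 + V)*(1/(2*p)) = (-174 + V)/(2*p))
f(A) = 2*A
f(M(6)) + o(-7*(5 - 7), -59) = 2*6 + (-174 - 59)/(2*((-7*(5 - 7)))) = 12 + (½)*(-233)/(-7*(-2)) = 12 + (½)*(-233)/14 = 12 + (½)*(1/14)*(-233) = 12 - 233/28 = 103/28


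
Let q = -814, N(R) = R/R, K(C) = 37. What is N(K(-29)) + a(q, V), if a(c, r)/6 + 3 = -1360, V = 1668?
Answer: -8177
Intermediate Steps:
N(R) = 1
a(c, r) = -8178 (a(c, r) = -18 + 6*(-1360) = -18 - 8160 = -8178)
N(K(-29)) + a(q, V) = 1 - 8178 = -8177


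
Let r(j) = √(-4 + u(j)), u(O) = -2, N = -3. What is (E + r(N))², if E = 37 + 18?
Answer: (55 + I*√6)² ≈ 3019.0 + 269.44*I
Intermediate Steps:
E = 55
r(j) = I*√6 (r(j) = √(-4 - 2) = √(-6) = I*√6)
(E + r(N))² = (55 + I*√6)²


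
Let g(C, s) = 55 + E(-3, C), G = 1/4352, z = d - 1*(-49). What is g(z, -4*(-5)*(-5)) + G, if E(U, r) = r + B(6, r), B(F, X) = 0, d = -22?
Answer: 356865/4352 ≈ 82.000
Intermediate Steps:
E(U, r) = r (E(U, r) = r + 0 = r)
z = 27 (z = -22 - 1*(-49) = -22 + 49 = 27)
G = 1/4352 ≈ 0.00022978
g(C, s) = 55 + C
g(z, -4*(-5)*(-5)) + G = (55 + 27) + 1/4352 = 82 + 1/4352 = 356865/4352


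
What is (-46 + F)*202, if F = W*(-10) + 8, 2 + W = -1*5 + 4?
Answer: -1616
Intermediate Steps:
W = -3 (W = -2 + (-1*5 + 4) = -2 + (-5 + 4) = -2 - 1 = -3)
F = 38 (F = -3*(-10) + 8 = 30 + 8 = 38)
(-46 + F)*202 = (-46 + 38)*202 = -8*202 = -1616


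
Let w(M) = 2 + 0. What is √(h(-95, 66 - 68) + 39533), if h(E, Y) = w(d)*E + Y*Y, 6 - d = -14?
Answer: 7*√803 ≈ 198.36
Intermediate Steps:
d = 20 (d = 6 - 1*(-14) = 6 + 14 = 20)
w(M) = 2
h(E, Y) = Y² + 2*E (h(E, Y) = 2*E + Y*Y = 2*E + Y² = Y² + 2*E)
√(h(-95, 66 - 68) + 39533) = √(((66 - 68)² + 2*(-95)) + 39533) = √(((-2)² - 190) + 39533) = √((4 - 190) + 39533) = √(-186 + 39533) = √39347 = 7*√803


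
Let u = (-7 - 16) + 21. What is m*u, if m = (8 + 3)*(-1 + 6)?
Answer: -110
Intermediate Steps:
u = -2 (u = -23 + 21 = -2)
m = 55 (m = 11*5 = 55)
m*u = 55*(-2) = -110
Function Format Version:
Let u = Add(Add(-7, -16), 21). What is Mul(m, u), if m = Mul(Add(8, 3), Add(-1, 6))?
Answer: -110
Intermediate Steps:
u = -2 (u = Add(-23, 21) = -2)
m = 55 (m = Mul(11, 5) = 55)
Mul(m, u) = Mul(55, -2) = -110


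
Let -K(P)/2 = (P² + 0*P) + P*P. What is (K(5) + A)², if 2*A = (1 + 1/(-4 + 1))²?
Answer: 806404/81 ≈ 9955.6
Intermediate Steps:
K(P) = -4*P² (K(P) = -2*((P² + 0*P) + P*P) = -2*((P² + 0) + P²) = -2*(P² + P²) = -4*P²)
A = 2/9 (A = (1 + 1/(-4 + 1))²/2 = (1 + 1/(-3))²/2 = (1 - ⅓)²/2 = (⅔)²/2 = (½)*(4/9) = 2/9 ≈ 0.22222)
(K(5) + A)² = (-4*5² + 2/9)² = (-4*25 + 2/9)² = (-100 + 2/9)² = (-898/9)² = 806404/81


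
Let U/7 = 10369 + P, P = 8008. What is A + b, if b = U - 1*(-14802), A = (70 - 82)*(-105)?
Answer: 144701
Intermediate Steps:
U = 128639 (U = 7*(10369 + 8008) = 7*18377 = 128639)
A = 1260 (A = -12*(-105) = 1260)
b = 143441 (b = 128639 - 1*(-14802) = 128639 + 14802 = 143441)
A + b = 1260 + 143441 = 144701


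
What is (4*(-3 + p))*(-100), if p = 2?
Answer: 400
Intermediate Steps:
(4*(-3 + p))*(-100) = (4*(-3 + 2))*(-100) = (4*(-1))*(-100) = -4*(-100) = 400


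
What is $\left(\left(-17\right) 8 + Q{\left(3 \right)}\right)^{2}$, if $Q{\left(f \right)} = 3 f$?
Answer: $16129$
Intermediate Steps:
$\left(\left(-17\right) 8 + Q{\left(3 \right)}\right)^{2} = \left(\left(-17\right) 8 + 3 \cdot 3\right)^{2} = \left(-136 + 9\right)^{2} = \left(-127\right)^{2} = 16129$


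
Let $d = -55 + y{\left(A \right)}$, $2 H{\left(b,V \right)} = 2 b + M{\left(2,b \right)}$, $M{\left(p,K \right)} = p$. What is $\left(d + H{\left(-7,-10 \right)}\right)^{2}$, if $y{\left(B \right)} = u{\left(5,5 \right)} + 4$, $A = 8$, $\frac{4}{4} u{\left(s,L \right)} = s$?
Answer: $2704$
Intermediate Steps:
$u{\left(s,L \right)} = s$
$H{\left(b,V \right)} = 1 + b$ ($H{\left(b,V \right)} = \frac{2 b + 2}{2} = \frac{2 + 2 b}{2} = 1 + b$)
$y{\left(B \right)} = 9$ ($y{\left(B \right)} = 5 + 4 = 9$)
$d = -46$ ($d = -55 + 9 = -46$)
$\left(d + H{\left(-7,-10 \right)}\right)^{2} = \left(-46 + \left(1 - 7\right)\right)^{2} = \left(-46 - 6\right)^{2} = \left(-52\right)^{2} = 2704$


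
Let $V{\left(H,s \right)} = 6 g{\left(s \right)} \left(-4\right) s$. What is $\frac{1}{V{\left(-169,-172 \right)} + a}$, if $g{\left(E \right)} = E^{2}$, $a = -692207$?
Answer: $\frac{1}{121430545} \approx 8.2352 \cdot 10^{-9}$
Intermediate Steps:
$V{\left(H,s \right)} = - 24 s^{3}$ ($V{\left(H,s \right)} = 6 s^{2} \left(-4\right) s = 6 - 4 s^{2} s = 6 \left(- 4 s^{3}\right) = - 24 s^{3}$)
$\frac{1}{V{\left(-169,-172 \right)} + a} = \frac{1}{- 24 \left(-172\right)^{3} - 692207} = \frac{1}{\left(-24\right) \left(-5088448\right) - 692207} = \frac{1}{122122752 - 692207} = \frac{1}{121430545}$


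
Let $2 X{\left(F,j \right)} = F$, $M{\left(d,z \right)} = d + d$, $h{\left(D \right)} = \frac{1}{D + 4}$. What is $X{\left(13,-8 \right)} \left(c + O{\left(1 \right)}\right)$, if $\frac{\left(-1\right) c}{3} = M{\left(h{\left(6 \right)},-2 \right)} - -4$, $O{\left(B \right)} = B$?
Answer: $- \frac{377}{5} \approx -75.4$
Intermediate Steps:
$h{\left(D \right)} = \frac{1}{4 + D}$
$M{\left(d,z \right)} = 2 d$
$X{\left(F,j \right)} = \frac{F}{2}$
$c = - \frac{63}{5}$ ($c = - 3 \left(\frac{2}{4 + 6} - -4\right) = - 3 \left(\frac{2}{10} + 4\right) = - 3 \left(2 \cdot \frac{1}{10} + 4\right) = - 3 \left(\frac{1}{5} + 4\right) = \left(-3\right) \frac{21}{5} = - \frac{63}{5} \approx -12.6$)
$X{\left(13,-8 \right)} \left(c + O{\left(1 \right)}\right) = \frac{1}{2} \cdot 13 \left(- \frac{63}{5} + 1\right) = \frac{13}{2} \left(- \frac{58}{5}\right) = - \frac{377}{5}$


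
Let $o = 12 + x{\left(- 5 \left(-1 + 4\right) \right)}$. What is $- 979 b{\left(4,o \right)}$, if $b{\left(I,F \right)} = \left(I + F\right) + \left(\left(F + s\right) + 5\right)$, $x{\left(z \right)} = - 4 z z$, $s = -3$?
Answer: $1732830$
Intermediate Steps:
$x{\left(z \right)} = - 4 z^{2}$
$o = -888$ ($o = 12 - 4 \left(- 5 \left(-1 + 4\right)\right)^{2} = 12 - 4 \left(\left(-5\right) 3\right)^{2} = 12 - 4 \left(-15\right)^{2} = 12 - 900 = -888$)
$b{\left(I,F \right)} = 2 + I + 2 F$ ($b{\left(I,F \right)} = \left(I + F\right) + \left(\left(F - 3\right) + 5\right) = \left(F + I\right) + \left(\left(-3 + F\right) + 5\right) = \left(F + I\right) + \left(2 + F\right) = 2 + I + 2 F$)
$- 979 b{\left(4,o \right)} = - 979 \left(2 + 4 + 2 \left(-888\right)\right) = - 979 \left(2 + 4 - 1776\right) = \left(-979\right) \left(-1770\right) = 1732830$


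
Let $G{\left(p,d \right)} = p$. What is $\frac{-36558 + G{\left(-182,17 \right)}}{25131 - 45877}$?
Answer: $\frac{1670}{943} \approx 1.7709$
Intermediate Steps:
$\frac{-36558 + G{\left(-182,17 \right)}}{25131 - 45877} = \frac{-36558 - 182}{25131 - 45877} = - \frac{36740}{-20746} = \left(-36740\right) \left(- \frac{1}{20746}\right) = \frac{1670}{943}$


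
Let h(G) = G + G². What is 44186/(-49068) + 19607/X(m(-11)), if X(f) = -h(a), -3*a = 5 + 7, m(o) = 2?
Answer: -80217209/49068 ≈ -1634.8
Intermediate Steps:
a = -4 (a = -(5 + 7)/3 = -⅓*12 = -4)
X(f) = -12 (X(f) = -(-4)*(1 - 4) = -(-4)*(-3) = -1*12 = -12)
44186/(-49068) + 19607/X(m(-11)) = 44186/(-49068) + 19607/(-12) = 44186*(-1/49068) + 19607*(-1/12) = -22093/24534 - 19607/12 = -80217209/49068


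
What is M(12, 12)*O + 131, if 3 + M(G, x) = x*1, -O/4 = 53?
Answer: -1777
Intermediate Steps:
O = -212 (O = -4*53 = -212)
M(G, x) = -3 + x (M(G, x) = -3 + x*1 = -3 + x)
M(12, 12)*O + 131 = (-3 + 12)*(-212) + 131 = 9*(-212) + 131 = -1908 + 131 = -1777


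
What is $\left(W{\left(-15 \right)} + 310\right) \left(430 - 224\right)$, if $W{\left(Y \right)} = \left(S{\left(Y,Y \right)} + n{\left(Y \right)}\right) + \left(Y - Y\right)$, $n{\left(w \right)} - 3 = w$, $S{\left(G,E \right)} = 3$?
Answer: $62006$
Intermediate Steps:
$n{\left(w \right)} = 3 + w$
$W{\left(Y \right)} = 6 + Y$ ($W{\left(Y \right)} = \left(3 + \left(3 + Y\right)\right) + \left(Y - Y\right) = \left(6 + Y\right) + 0 = 6 + Y$)
$\left(W{\left(-15 \right)} + 310\right) \left(430 - 224\right) = \left(\left(6 - 15\right) + 310\right) \left(430 - 224\right) = \left(-9 + 310\right) 206 = 301 \cdot 206 = 62006$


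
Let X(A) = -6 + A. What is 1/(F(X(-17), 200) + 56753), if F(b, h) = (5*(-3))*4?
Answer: 1/56693 ≈ 1.7639e-5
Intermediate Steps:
F(b, h) = -60 (F(b, h) = -15*4 = -60)
1/(F(X(-17), 200) + 56753) = 1/(-60 + 56753) = 1/56693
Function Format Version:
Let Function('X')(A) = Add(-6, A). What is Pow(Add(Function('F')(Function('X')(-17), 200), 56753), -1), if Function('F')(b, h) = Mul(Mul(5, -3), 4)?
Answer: Rational(1, 56693) ≈ 1.7639e-5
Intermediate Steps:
Function('F')(b, h) = -60 (Function('F')(b, h) = Mul(-15, 4) = -60)
Pow(Add(Function('F')(Function('X')(-17), 200), 56753), -1) = Pow(Add(-60, 56753), -1) = Pow(56693, -1) = Rational(1, 56693)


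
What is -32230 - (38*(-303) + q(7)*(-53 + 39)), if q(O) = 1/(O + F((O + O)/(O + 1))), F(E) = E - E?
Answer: -20714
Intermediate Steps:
F(E) = 0
q(O) = 1/O (q(O) = 1/(O + 0) = 1/O)
-32230 - (38*(-303) + q(7)*(-53 + 39)) = -32230 - (38*(-303) + (-53 + 39)/7) = -32230 - (-11514 + (⅐)*(-14)) = -32230 - (-11514 - 2) = -32230 - 1*(-11516) = -32230 + 11516 = -20714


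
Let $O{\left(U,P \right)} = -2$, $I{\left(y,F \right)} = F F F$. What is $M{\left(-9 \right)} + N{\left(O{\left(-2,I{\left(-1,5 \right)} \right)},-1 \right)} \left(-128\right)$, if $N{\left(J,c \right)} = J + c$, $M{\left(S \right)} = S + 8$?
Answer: $383$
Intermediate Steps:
$I{\left(y,F \right)} = F^{3}$ ($I{\left(y,F \right)} = F^{2} F = F^{3}$)
$M{\left(S \right)} = 8 + S$
$M{\left(-9 \right)} + N{\left(O{\left(-2,I{\left(-1,5 \right)} \right)},-1 \right)} \left(-128\right) = \left(8 - 9\right) + \left(-2 - 1\right) \left(-128\right) = -1 - -384 = -1 + 384 = 383$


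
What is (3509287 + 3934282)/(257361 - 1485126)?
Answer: -1063367/175395 ≈ -6.0627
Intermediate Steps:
(3509287 + 3934282)/(257361 - 1485126) = 7443569/(-1227765) = 7443569*(-1/1227765) = -1063367/175395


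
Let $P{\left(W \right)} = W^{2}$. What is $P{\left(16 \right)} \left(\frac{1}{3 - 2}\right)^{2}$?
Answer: $256$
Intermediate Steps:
$P{\left(16 \right)} \left(\frac{1}{3 - 2}\right)^{2} = 16^{2} \left(\frac{1}{3 - 2}\right)^{2} = 256 \left(1^{-1}\right)^{2} = 256 \cdot 1^{2} = 256 \cdot 1 = 256$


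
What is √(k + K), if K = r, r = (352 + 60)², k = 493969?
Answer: √663713 ≈ 814.69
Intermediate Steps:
r = 169744 (r = 412² = 169744)
K = 169744
√(k + K) = √(493969 + 169744) = √663713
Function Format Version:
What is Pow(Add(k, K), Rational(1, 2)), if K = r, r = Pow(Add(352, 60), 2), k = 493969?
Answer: Pow(663713, Rational(1, 2)) ≈ 814.69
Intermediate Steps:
r = 169744 (r = Pow(412, 2) = 169744)
K = 169744
Pow(Add(k, K), Rational(1, 2)) = Pow(Add(493969, 169744), Rational(1, 2)) = Pow(663713, Rational(1, 2))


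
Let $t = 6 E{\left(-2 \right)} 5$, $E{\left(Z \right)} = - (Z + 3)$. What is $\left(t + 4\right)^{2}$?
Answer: $676$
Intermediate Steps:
$E{\left(Z \right)} = -3 - Z$ ($E{\left(Z \right)} = - (3 + Z) = -3 - Z$)
$t = -30$ ($t = 6 \left(-3 - -2\right) 5 = 6 \left(-3 + 2\right) 5 = 6 \left(-1\right) 5 = \left(-6\right) 5 = -30$)
$\left(t + 4\right)^{2} = \left(-30 + 4\right)^{2} = \left(-26\right)^{2} = 676$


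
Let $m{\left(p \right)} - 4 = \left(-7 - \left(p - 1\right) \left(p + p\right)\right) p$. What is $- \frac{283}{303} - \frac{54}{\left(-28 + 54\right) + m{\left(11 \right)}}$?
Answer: $- \frac{681799}{747501} \approx -0.9121$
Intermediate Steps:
$m{\left(p \right)} = 4 + p \left(-7 - 2 p \left(-1 + p\right)\right)$ ($m{\left(p \right)} = 4 + \left(-7 - \left(p - 1\right) \left(p + p\right)\right) p = 4 + \left(-7 - \left(-1 + p\right) 2 p\right) p = 4 + \left(-7 - 2 p \left(-1 + p\right)\right) p = 4 + p \left(-7 - 2 p \left(-1 + p\right)\right)$)
$- \frac{283}{303} - \frac{54}{\left(-28 + 54\right) + m{\left(11 \right)}} = - \frac{283}{303} - \frac{54}{\left(-28 + 54\right) + \left(4 - 77 - 2 \cdot 11^{3} + 2 \cdot 11^{2}\right)} = \left(-283\right) \frac{1}{303} - \frac{54}{26 + \left(4 - 77 - 2662 + 2 \cdot 121\right)} = - \frac{283}{303} - \frac{54}{26 + \left(4 - 77 - 2662 + 242\right)} = - \frac{283}{303} - \frac{54}{26 - 2493} = - \frac{283}{303} - \frac{54}{-2467} = - \frac{283}{303} - - \frac{54}{2467} = - \frac{283}{303} + \frac{54}{2467} = - \frac{681799}{747501}$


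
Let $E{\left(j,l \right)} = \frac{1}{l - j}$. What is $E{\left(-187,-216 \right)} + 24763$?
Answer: $\frac{718126}{29} \approx 24763.0$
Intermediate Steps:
$E{\left(-187,-216 \right)} + 24763 = - \frac{1}{-187 - -216} + 24763 = - \frac{1}{-187 + 216} + 24763 = - \frac{1}{29} + 24763 = \frac{718126}{29}$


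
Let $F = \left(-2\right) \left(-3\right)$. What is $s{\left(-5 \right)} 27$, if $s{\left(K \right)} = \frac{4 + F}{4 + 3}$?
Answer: $\frac{270}{7} \approx 38.571$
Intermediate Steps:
$F = 6$
$s{\left(K \right)} = \frac{10}{7}$ ($s{\left(K \right)} = \frac{4 + 6}{4 + 3} = \frac{10}{7}$)
$s{\left(-5 \right)} 27 = \frac{10}{7} \cdot 27 = \frac{270}{7}$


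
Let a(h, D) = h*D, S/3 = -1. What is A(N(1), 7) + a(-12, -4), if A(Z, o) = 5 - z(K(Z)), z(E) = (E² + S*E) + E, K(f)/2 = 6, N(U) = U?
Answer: -67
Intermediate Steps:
S = -3 (S = 3*(-1) = -3)
K(f) = 12 (K(f) = 2*6 = 12)
z(E) = E² - 2*E (z(E) = (E² - 3*E) + E = E² - 2*E)
a(h, D) = D*h
A(Z, o) = -115 (A(Z, o) = 5 - 12*(-2 + 12) = 5 - 12*10 = 5 - 1*120 = 5 - 120 = -115)
A(N(1), 7) + a(-12, -4) = -115 - 4*(-12) = -115 + 48 = -67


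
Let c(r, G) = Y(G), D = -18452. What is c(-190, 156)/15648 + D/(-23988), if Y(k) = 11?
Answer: 8027799/10426784 ≈ 0.76992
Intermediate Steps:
c(r, G) = 11
c(-190, 156)/15648 + D/(-23988) = 11/15648 - 18452/(-23988) = 11*(1/15648) - 18452*(-1/23988) = 11/15648 + 4613/5997 = 8027799/10426784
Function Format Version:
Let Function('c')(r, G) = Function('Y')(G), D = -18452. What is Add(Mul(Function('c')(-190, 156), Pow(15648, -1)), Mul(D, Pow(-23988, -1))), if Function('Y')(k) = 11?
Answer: Rational(8027799, 10426784) ≈ 0.76992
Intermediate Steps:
Function('c')(r, G) = 11
Add(Mul(Function('c')(-190, 156), Pow(15648, -1)), Mul(D, Pow(-23988, -1))) = Add(Mul(11, Pow(15648, -1)), Mul(-18452, Pow(-23988, -1))) = Add(Mul(11, Rational(1, 15648)), Mul(-18452, Rational(-1, 23988))) = Add(Rational(11, 15648), Rational(4613, 5997)) = Rational(8027799, 10426784)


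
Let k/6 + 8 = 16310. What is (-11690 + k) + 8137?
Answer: 94259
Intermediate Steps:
k = 97812 (k = -48 + 6*16310 = -48 + 97860 = 97812)
(-11690 + k) + 8137 = (-11690 + 97812) + 8137 = 86122 + 8137 = 94259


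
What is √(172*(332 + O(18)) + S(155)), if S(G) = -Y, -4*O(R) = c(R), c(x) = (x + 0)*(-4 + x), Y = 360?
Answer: 2*√11477 ≈ 214.26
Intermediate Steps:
c(x) = x*(-4 + x)
O(R) = -R*(-4 + R)/4
S(G) = -360 (S(G) = -1*360 = -360)
√(172*(332 + O(18)) + S(155)) = √(172*(332 + (¼)*18*(4 - 1*18)) - 360) = √(172*(332 + (¼)*18*(4 - 18)) - 360) = √(172*(332 + (¼)*18*(-14)) - 360) = √(172*(332 - 63) - 360) = √(172*269 - 360) = √(46268 - 360) = √45908 = 2*√11477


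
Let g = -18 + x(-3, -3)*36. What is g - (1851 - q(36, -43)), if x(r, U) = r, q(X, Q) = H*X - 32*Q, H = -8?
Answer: -889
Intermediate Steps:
q(X, Q) = -32*Q - 8*X (q(X, Q) = -8*X - 32*Q = -32*Q - 8*X)
g = -126 (g = -18 - 3*36 = -18 - 108 = -126)
g - (1851 - q(36, -43)) = -126 - (1851 - (-32*(-43) - 8*36)) = -126 - (1851 - (1376 - 288)) = -126 - (1851 - 1*1088) = -126 - (1851 - 1088) = -126 - 1*763 = -126 - 763 = -889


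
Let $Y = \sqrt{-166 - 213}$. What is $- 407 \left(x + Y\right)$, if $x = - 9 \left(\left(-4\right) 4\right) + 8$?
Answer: $-61864 - 407 i \sqrt{379} \approx -61864.0 - 7923.4 i$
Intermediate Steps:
$x = 152$ ($x = \left(-9\right) \left(-16\right) + 8 = 144 + 8 = 152$)
$Y = i \sqrt{379}$ ($Y = \sqrt{-379} = i \sqrt{379} \approx 19.468 i$)
$- 407 \left(x + Y\right) = - 407 \left(152 + i \sqrt{379}\right) = -61864 - 407 i \sqrt{379}$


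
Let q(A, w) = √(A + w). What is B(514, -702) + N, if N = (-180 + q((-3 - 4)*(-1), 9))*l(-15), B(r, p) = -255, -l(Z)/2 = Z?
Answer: -5535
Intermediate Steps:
l(Z) = -2*Z
N = -5280 (N = (-180 + √((-3 - 4)*(-1) + 9))*(-2*(-15)) = (-180 + √(-7*(-1) + 9))*30 = (-180 + √(7 + 9))*30 = (-180 + √16)*30 = (-180 + 4)*30 = -176*30 = -5280)
B(514, -702) + N = -255 - 5280 = -5535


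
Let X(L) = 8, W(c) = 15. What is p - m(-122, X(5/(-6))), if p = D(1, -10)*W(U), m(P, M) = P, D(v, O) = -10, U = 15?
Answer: -28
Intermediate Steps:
p = -150 (p = -10*15 = -150)
p - m(-122, X(5/(-6))) = -150 - 1*(-122) = -150 + 122 = -28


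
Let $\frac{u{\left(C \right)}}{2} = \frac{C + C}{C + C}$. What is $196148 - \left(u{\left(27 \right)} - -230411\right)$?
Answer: $-34265$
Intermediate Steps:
$u{\left(C \right)} = 2$ ($u{\left(C \right)} = 2 \frac{C + C}{C + C} = 2 \frac{2 C}{2 C} = 2 \cdot 2 C \frac{1}{2 C} = 2 \cdot 1 = 2$)
$196148 - \left(u{\left(27 \right)} - -230411\right) = 196148 - \left(2 - -230411\right) = 196148 - \left(2 + 230411\right) = 196148 - 230413 = -34265$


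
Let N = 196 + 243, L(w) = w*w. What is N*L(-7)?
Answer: 21511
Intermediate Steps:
L(w) = w**2
N = 439
N*L(-7) = 439*(-7)**2 = 439*49 = 21511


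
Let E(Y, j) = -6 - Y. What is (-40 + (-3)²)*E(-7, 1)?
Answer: -31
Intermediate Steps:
(-40 + (-3)²)*E(-7, 1) = (-40 + (-3)²)*(-6 - 1*(-7)) = (-40 + 9)*(-6 + 7) = -31*1 = -31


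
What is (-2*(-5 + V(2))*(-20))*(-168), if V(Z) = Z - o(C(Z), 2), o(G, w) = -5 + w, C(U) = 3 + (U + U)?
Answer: 0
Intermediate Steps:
C(U) = 3 + 2*U
V(Z) = 3 + Z (V(Z) = Z - (-5 + 2) = Z - 1*(-3) = Z + 3 = 3 + Z)
(-2*(-5 + V(2))*(-20))*(-168) = (-2*(-5 + (3 + 2))*(-20))*(-168) = (-2*(-5 + 5)*(-20))*(-168) = (-2*0*(-20))*(-168) = (0*(-20))*(-168) = 0*(-168) = 0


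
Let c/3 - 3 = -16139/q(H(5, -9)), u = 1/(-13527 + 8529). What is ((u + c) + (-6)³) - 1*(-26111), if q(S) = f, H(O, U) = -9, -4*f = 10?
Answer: 1131317287/24990 ≈ 45271.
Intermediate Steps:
f = -5/2 (f = -¼*10 = -5/2 ≈ -2.5000)
u = -1/4998 (u = 1/(-4998) = -1/4998 ≈ -0.00020008)
q(S) = -5/2
c = 96879/5 (c = 9 + 3*(-16139/(-5/2)) = 9 + 3*(-16139*(-⅖)) = 9 + 3*(32278/5) = 9 + 96834/5 = 96879/5 ≈ 19376.)
((u + c) + (-6)³) - 1*(-26111) = ((-1/4998 + 96879/5) + (-6)³) - 1*(-26111) = (484201237/24990 - 216) + 26111 = 478803397/24990 + 26111 = 1131317287/24990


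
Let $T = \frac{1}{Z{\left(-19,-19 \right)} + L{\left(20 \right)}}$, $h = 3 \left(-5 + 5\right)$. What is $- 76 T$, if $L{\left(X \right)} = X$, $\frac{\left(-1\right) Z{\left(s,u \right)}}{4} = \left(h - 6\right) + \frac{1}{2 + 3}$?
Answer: $- \frac{95}{54} \approx -1.7593$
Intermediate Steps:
$h = 0$ ($h = 3 \cdot 0 = 0$)
$Z{\left(s,u \right)} = \frac{116}{5}$ ($Z{\left(s,u \right)} = - 4 \left(\left(0 - 6\right) + \frac{1}{2 + 3}\right) = - 4 \left(-6 + \frac{1}{5}\right) = \left(-4\right) \left(- \frac{29}{5}\right) = \frac{116}{5}$)
$T = \frac{5}{216}$ ($T = \frac{1}{\frac{116}{5} + 20} = \frac{1}{\frac{216}{5}} = \frac{5}{216} \approx 0.023148$)
$- 76 T = \left(-76\right) \frac{5}{216} = - \frac{95}{54}$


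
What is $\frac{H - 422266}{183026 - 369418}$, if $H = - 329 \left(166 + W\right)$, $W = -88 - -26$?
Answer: $\frac{228241}{93196} \approx 2.449$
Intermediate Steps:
$W = -62$ ($W = -88 + 26 = -62$)
$H = -34216$ ($H = - 329 \left(166 - 62\right) = \left(-329\right) 104 = -34216$)
$\frac{H - 422266}{183026 - 369418} = \frac{-34216 - 422266}{183026 - 369418} = - \frac{456482}{-186392} = \left(-456482\right) \left(- \frac{1}{186392}\right) = \frac{228241}{93196}$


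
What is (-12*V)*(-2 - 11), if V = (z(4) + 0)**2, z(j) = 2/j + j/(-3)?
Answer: 325/3 ≈ 108.33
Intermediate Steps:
z(j) = 2/j - j/3 (z(j) = 2/j + j*(-1/3) = 2/j - j/3)
V = 25/36 (V = ((2/4 - 1/3*4) + 0)**2 = ((2*(1/4) - 4/3) + 0)**2 = ((1/2 - 4/3) + 0)**2 = (-5/6 + 0)**2 = (-5/6)**2 = 25/36 ≈ 0.69444)
(-12*V)*(-2 - 11) = (-12*25/36)*(-2 - 11) = -25/3*(-13) = 325/3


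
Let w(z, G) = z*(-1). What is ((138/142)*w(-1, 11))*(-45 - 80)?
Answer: -8625/71 ≈ -121.48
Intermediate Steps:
w(z, G) = -z
((138/142)*w(-1, 11))*(-45 - 80) = ((138/142)*(-1*(-1)))*(-45 - 80) = ((138*(1/142))*1)*(-125) = ((69/71)*1)*(-125) = (69/71)*(-125) = -8625/71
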